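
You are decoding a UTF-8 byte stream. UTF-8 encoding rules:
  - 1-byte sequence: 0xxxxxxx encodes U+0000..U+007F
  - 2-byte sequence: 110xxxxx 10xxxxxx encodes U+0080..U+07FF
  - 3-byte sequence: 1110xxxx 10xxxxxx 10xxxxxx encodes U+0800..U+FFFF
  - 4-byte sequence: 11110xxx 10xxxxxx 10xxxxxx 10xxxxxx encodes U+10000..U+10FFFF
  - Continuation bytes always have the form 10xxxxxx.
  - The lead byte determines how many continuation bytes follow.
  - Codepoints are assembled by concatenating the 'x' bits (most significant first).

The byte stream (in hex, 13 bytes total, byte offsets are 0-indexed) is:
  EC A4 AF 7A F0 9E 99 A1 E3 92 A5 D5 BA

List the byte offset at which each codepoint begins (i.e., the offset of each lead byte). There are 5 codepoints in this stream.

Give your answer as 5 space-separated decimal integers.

Answer: 0 3 4 8 11

Derivation:
Byte[0]=EC: 3-byte lead, need 2 cont bytes. acc=0xC
Byte[1]=A4: continuation. acc=(acc<<6)|0x24=0x324
Byte[2]=AF: continuation. acc=(acc<<6)|0x2F=0xC92F
Completed: cp=U+C92F (starts at byte 0)
Byte[3]=7A: 1-byte ASCII. cp=U+007A
Byte[4]=F0: 4-byte lead, need 3 cont bytes. acc=0x0
Byte[5]=9E: continuation. acc=(acc<<6)|0x1E=0x1E
Byte[6]=99: continuation. acc=(acc<<6)|0x19=0x799
Byte[7]=A1: continuation. acc=(acc<<6)|0x21=0x1E661
Completed: cp=U+1E661 (starts at byte 4)
Byte[8]=E3: 3-byte lead, need 2 cont bytes. acc=0x3
Byte[9]=92: continuation. acc=(acc<<6)|0x12=0xD2
Byte[10]=A5: continuation. acc=(acc<<6)|0x25=0x34A5
Completed: cp=U+34A5 (starts at byte 8)
Byte[11]=D5: 2-byte lead, need 1 cont bytes. acc=0x15
Byte[12]=BA: continuation. acc=(acc<<6)|0x3A=0x57A
Completed: cp=U+057A (starts at byte 11)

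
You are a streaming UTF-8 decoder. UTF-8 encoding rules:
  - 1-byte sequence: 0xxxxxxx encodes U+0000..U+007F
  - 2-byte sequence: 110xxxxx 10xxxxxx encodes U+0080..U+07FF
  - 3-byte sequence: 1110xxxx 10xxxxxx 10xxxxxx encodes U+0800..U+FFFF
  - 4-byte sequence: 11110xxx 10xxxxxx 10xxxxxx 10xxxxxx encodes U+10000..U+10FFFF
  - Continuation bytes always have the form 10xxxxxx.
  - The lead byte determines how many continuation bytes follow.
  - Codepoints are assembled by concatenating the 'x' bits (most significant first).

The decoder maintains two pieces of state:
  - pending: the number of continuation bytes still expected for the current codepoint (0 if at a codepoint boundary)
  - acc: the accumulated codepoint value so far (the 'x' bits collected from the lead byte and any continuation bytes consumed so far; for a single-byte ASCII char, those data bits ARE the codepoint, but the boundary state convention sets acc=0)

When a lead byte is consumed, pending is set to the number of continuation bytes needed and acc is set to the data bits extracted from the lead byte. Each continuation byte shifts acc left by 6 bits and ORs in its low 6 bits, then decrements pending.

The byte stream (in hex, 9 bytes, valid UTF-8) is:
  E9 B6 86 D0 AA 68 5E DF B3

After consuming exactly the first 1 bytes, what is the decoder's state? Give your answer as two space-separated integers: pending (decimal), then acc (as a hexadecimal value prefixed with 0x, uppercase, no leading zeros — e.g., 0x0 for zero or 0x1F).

Answer: 2 0x9

Derivation:
Byte[0]=E9: 3-byte lead. pending=2, acc=0x9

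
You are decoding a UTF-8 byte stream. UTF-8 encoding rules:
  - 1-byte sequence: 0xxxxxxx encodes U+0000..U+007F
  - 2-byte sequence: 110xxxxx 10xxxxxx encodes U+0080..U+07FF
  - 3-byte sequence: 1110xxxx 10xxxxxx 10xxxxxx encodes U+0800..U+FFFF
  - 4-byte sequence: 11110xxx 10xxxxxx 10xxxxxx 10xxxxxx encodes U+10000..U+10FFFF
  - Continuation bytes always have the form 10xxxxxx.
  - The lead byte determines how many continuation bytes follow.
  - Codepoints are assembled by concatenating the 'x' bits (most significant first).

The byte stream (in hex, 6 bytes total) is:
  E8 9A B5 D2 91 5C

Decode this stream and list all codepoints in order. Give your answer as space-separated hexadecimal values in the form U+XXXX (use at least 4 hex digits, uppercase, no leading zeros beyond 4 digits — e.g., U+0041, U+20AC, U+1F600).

Byte[0]=E8: 3-byte lead, need 2 cont bytes. acc=0x8
Byte[1]=9A: continuation. acc=(acc<<6)|0x1A=0x21A
Byte[2]=B5: continuation. acc=(acc<<6)|0x35=0x86B5
Completed: cp=U+86B5 (starts at byte 0)
Byte[3]=D2: 2-byte lead, need 1 cont bytes. acc=0x12
Byte[4]=91: continuation. acc=(acc<<6)|0x11=0x491
Completed: cp=U+0491 (starts at byte 3)
Byte[5]=5C: 1-byte ASCII. cp=U+005C

Answer: U+86B5 U+0491 U+005C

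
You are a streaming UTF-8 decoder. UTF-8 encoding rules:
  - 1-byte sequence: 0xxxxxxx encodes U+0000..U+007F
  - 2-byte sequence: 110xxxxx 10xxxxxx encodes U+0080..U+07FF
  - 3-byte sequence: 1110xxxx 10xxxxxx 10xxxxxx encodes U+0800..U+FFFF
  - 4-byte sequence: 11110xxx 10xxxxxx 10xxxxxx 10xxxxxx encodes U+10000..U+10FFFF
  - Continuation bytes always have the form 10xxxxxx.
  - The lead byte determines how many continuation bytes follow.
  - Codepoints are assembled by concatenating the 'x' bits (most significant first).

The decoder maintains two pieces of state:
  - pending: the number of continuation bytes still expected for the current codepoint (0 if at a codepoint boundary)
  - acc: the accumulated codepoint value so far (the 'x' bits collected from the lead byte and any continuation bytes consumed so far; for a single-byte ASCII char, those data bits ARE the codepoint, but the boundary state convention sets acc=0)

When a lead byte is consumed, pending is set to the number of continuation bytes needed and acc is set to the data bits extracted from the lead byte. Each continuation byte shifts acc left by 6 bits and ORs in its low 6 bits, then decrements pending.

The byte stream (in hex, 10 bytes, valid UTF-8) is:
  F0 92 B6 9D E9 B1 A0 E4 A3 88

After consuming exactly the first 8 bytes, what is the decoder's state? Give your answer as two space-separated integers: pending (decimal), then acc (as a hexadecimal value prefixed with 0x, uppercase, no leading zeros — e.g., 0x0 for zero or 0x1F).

Answer: 2 0x4

Derivation:
Byte[0]=F0: 4-byte lead. pending=3, acc=0x0
Byte[1]=92: continuation. acc=(acc<<6)|0x12=0x12, pending=2
Byte[2]=B6: continuation. acc=(acc<<6)|0x36=0x4B6, pending=1
Byte[3]=9D: continuation. acc=(acc<<6)|0x1D=0x12D9D, pending=0
Byte[4]=E9: 3-byte lead. pending=2, acc=0x9
Byte[5]=B1: continuation. acc=(acc<<6)|0x31=0x271, pending=1
Byte[6]=A0: continuation. acc=(acc<<6)|0x20=0x9C60, pending=0
Byte[7]=E4: 3-byte lead. pending=2, acc=0x4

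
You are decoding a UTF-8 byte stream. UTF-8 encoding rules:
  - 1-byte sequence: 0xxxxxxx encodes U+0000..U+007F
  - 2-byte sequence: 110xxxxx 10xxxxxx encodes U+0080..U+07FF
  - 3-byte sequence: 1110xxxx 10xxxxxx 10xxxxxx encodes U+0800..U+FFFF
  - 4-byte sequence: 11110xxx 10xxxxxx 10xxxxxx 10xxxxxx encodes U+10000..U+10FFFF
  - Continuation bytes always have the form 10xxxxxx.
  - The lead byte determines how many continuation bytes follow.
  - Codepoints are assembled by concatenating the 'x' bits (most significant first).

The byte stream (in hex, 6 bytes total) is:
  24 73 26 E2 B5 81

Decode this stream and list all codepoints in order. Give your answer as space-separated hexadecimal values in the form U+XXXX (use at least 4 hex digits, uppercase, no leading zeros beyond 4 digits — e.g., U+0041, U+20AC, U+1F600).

Answer: U+0024 U+0073 U+0026 U+2D41

Derivation:
Byte[0]=24: 1-byte ASCII. cp=U+0024
Byte[1]=73: 1-byte ASCII. cp=U+0073
Byte[2]=26: 1-byte ASCII. cp=U+0026
Byte[3]=E2: 3-byte lead, need 2 cont bytes. acc=0x2
Byte[4]=B5: continuation. acc=(acc<<6)|0x35=0xB5
Byte[5]=81: continuation. acc=(acc<<6)|0x01=0x2D41
Completed: cp=U+2D41 (starts at byte 3)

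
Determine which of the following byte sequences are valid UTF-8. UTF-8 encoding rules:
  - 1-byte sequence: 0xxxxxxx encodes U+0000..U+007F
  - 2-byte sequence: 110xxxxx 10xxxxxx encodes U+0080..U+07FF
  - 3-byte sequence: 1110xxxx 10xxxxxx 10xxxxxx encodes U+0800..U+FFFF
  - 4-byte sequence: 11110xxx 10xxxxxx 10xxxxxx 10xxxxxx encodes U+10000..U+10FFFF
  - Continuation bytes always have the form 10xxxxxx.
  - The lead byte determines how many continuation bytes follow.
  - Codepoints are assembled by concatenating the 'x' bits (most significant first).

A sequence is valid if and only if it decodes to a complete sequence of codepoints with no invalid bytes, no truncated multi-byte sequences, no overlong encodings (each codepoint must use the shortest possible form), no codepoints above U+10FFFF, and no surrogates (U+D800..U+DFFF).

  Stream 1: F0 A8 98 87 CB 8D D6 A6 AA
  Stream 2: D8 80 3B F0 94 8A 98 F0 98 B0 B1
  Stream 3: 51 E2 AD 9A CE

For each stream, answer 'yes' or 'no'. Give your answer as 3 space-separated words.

Answer: no yes no

Derivation:
Stream 1: error at byte offset 8. INVALID
Stream 2: decodes cleanly. VALID
Stream 3: error at byte offset 5. INVALID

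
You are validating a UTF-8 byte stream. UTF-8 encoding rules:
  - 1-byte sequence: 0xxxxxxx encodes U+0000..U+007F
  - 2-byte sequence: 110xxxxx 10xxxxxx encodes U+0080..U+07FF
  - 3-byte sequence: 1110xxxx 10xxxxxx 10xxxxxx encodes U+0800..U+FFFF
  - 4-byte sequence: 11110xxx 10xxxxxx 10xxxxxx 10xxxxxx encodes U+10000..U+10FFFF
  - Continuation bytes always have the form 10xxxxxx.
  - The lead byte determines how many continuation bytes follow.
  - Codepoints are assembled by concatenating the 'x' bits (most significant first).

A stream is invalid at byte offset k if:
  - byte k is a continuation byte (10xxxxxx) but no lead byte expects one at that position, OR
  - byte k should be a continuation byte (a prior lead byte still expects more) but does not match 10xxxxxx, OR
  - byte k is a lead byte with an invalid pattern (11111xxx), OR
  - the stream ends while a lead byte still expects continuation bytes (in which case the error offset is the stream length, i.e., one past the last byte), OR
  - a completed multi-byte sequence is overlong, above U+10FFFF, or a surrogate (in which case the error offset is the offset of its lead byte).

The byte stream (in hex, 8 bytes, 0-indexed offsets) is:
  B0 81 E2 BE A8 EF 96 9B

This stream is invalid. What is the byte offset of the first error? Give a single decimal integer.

Byte[0]=B0: INVALID lead byte (not 0xxx/110x/1110/11110)

Answer: 0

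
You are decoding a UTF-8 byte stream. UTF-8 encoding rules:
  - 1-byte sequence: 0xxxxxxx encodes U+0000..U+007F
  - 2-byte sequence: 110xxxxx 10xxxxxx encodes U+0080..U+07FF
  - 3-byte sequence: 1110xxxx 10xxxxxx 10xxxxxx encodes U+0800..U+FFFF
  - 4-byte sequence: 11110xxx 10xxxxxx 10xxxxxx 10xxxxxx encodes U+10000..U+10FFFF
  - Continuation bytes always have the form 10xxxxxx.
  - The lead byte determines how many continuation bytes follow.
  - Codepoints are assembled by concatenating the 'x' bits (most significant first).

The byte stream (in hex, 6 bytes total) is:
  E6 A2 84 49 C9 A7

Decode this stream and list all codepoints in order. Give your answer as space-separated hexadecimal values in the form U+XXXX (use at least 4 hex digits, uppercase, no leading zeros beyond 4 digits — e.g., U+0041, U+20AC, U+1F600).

Answer: U+6884 U+0049 U+0267

Derivation:
Byte[0]=E6: 3-byte lead, need 2 cont bytes. acc=0x6
Byte[1]=A2: continuation. acc=(acc<<6)|0x22=0x1A2
Byte[2]=84: continuation. acc=(acc<<6)|0x04=0x6884
Completed: cp=U+6884 (starts at byte 0)
Byte[3]=49: 1-byte ASCII. cp=U+0049
Byte[4]=C9: 2-byte lead, need 1 cont bytes. acc=0x9
Byte[5]=A7: continuation. acc=(acc<<6)|0x27=0x267
Completed: cp=U+0267 (starts at byte 4)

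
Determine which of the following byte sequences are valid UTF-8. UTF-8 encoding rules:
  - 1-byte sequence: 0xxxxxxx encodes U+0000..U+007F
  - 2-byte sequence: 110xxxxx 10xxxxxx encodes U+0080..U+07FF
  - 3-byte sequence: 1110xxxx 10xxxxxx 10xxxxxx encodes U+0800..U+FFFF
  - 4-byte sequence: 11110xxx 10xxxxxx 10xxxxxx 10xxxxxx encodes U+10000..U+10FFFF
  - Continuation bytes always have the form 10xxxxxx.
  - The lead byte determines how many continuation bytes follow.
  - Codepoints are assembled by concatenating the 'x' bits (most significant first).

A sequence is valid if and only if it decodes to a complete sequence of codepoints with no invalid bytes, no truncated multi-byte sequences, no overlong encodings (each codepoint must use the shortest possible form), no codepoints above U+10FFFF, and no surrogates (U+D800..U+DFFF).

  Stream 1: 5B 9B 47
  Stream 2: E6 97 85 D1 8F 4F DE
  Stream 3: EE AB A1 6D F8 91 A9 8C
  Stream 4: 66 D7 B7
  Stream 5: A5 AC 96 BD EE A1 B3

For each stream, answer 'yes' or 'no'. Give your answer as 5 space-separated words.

Answer: no no no yes no

Derivation:
Stream 1: error at byte offset 1. INVALID
Stream 2: error at byte offset 7. INVALID
Stream 3: error at byte offset 4. INVALID
Stream 4: decodes cleanly. VALID
Stream 5: error at byte offset 0. INVALID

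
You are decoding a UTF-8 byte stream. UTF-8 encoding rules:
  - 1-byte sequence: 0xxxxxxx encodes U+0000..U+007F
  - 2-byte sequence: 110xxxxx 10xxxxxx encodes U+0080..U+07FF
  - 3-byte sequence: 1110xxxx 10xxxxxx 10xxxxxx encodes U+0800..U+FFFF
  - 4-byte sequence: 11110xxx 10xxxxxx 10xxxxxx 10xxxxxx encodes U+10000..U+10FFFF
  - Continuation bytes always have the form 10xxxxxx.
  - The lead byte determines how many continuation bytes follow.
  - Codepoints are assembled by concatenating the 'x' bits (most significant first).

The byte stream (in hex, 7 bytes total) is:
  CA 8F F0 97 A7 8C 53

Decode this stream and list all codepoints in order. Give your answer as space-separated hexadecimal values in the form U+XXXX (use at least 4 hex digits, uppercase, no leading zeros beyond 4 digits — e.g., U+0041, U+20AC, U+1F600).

Answer: U+028F U+179CC U+0053

Derivation:
Byte[0]=CA: 2-byte lead, need 1 cont bytes. acc=0xA
Byte[1]=8F: continuation. acc=(acc<<6)|0x0F=0x28F
Completed: cp=U+028F (starts at byte 0)
Byte[2]=F0: 4-byte lead, need 3 cont bytes. acc=0x0
Byte[3]=97: continuation. acc=(acc<<6)|0x17=0x17
Byte[4]=A7: continuation. acc=(acc<<6)|0x27=0x5E7
Byte[5]=8C: continuation. acc=(acc<<6)|0x0C=0x179CC
Completed: cp=U+179CC (starts at byte 2)
Byte[6]=53: 1-byte ASCII. cp=U+0053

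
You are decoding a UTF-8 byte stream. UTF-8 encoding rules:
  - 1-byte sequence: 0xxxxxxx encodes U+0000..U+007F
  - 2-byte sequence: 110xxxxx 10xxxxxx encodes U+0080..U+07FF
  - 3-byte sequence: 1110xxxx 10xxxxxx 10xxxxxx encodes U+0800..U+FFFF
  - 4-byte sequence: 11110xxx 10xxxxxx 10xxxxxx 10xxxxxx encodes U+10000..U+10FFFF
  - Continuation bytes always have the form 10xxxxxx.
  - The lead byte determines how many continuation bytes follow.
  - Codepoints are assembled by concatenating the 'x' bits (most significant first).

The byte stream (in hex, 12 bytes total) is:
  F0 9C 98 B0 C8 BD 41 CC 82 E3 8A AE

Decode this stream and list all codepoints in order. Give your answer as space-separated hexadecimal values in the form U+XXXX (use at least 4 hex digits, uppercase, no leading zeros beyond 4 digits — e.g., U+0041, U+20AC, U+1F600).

Answer: U+1C630 U+023D U+0041 U+0302 U+32AE

Derivation:
Byte[0]=F0: 4-byte lead, need 3 cont bytes. acc=0x0
Byte[1]=9C: continuation. acc=(acc<<6)|0x1C=0x1C
Byte[2]=98: continuation. acc=(acc<<6)|0x18=0x718
Byte[3]=B0: continuation. acc=(acc<<6)|0x30=0x1C630
Completed: cp=U+1C630 (starts at byte 0)
Byte[4]=C8: 2-byte lead, need 1 cont bytes. acc=0x8
Byte[5]=BD: continuation. acc=(acc<<6)|0x3D=0x23D
Completed: cp=U+023D (starts at byte 4)
Byte[6]=41: 1-byte ASCII. cp=U+0041
Byte[7]=CC: 2-byte lead, need 1 cont bytes. acc=0xC
Byte[8]=82: continuation. acc=(acc<<6)|0x02=0x302
Completed: cp=U+0302 (starts at byte 7)
Byte[9]=E3: 3-byte lead, need 2 cont bytes. acc=0x3
Byte[10]=8A: continuation. acc=(acc<<6)|0x0A=0xCA
Byte[11]=AE: continuation. acc=(acc<<6)|0x2E=0x32AE
Completed: cp=U+32AE (starts at byte 9)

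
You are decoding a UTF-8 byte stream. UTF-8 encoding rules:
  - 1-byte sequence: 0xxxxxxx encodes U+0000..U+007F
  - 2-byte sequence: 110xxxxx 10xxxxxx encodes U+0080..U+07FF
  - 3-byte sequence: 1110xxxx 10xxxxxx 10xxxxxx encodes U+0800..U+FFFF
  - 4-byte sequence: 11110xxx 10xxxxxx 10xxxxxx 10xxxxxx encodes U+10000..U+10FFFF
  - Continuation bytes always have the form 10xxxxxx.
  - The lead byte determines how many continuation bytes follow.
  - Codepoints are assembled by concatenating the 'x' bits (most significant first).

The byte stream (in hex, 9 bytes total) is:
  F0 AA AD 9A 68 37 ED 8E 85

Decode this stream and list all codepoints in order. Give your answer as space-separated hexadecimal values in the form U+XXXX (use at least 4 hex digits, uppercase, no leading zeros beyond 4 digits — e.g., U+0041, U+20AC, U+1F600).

Byte[0]=F0: 4-byte lead, need 3 cont bytes. acc=0x0
Byte[1]=AA: continuation. acc=(acc<<6)|0x2A=0x2A
Byte[2]=AD: continuation. acc=(acc<<6)|0x2D=0xAAD
Byte[3]=9A: continuation. acc=(acc<<6)|0x1A=0x2AB5A
Completed: cp=U+2AB5A (starts at byte 0)
Byte[4]=68: 1-byte ASCII. cp=U+0068
Byte[5]=37: 1-byte ASCII. cp=U+0037
Byte[6]=ED: 3-byte lead, need 2 cont bytes. acc=0xD
Byte[7]=8E: continuation. acc=(acc<<6)|0x0E=0x34E
Byte[8]=85: continuation. acc=(acc<<6)|0x05=0xD385
Completed: cp=U+D385 (starts at byte 6)

Answer: U+2AB5A U+0068 U+0037 U+D385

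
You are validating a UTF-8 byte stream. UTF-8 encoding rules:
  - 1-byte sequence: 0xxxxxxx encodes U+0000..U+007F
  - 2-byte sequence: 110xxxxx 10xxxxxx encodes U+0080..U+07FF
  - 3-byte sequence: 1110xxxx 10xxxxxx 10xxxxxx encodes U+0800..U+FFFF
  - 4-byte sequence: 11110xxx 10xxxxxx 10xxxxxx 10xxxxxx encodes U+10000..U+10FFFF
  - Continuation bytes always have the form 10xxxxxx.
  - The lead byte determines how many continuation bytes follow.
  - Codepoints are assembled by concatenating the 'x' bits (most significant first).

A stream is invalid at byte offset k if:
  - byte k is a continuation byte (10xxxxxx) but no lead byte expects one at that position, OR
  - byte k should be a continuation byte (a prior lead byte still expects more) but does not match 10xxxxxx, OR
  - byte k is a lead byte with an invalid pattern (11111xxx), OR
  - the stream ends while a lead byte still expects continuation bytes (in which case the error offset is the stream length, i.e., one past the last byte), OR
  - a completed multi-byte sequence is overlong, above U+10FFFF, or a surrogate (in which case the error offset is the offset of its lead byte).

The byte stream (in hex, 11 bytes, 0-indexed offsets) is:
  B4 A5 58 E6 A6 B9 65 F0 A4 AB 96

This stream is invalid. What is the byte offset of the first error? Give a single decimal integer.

Byte[0]=B4: INVALID lead byte (not 0xxx/110x/1110/11110)

Answer: 0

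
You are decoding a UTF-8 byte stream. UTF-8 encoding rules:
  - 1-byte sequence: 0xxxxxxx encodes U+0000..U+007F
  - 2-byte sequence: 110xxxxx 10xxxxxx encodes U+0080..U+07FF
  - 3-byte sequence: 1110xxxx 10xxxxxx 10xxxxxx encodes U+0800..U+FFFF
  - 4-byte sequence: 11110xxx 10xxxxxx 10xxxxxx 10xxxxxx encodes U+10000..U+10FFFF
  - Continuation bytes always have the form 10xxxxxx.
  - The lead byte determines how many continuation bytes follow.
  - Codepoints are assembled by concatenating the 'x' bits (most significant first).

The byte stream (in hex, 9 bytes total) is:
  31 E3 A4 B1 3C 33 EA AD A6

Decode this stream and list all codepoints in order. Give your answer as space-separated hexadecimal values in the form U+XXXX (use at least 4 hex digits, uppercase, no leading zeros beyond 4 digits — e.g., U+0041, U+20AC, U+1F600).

Answer: U+0031 U+3931 U+003C U+0033 U+AB66

Derivation:
Byte[0]=31: 1-byte ASCII. cp=U+0031
Byte[1]=E3: 3-byte lead, need 2 cont bytes. acc=0x3
Byte[2]=A4: continuation. acc=(acc<<6)|0x24=0xE4
Byte[3]=B1: continuation. acc=(acc<<6)|0x31=0x3931
Completed: cp=U+3931 (starts at byte 1)
Byte[4]=3C: 1-byte ASCII. cp=U+003C
Byte[5]=33: 1-byte ASCII. cp=U+0033
Byte[6]=EA: 3-byte lead, need 2 cont bytes. acc=0xA
Byte[7]=AD: continuation. acc=(acc<<6)|0x2D=0x2AD
Byte[8]=A6: continuation. acc=(acc<<6)|0x26=0xAB66
Completed: cp=U+AB66 (starts at byte 6)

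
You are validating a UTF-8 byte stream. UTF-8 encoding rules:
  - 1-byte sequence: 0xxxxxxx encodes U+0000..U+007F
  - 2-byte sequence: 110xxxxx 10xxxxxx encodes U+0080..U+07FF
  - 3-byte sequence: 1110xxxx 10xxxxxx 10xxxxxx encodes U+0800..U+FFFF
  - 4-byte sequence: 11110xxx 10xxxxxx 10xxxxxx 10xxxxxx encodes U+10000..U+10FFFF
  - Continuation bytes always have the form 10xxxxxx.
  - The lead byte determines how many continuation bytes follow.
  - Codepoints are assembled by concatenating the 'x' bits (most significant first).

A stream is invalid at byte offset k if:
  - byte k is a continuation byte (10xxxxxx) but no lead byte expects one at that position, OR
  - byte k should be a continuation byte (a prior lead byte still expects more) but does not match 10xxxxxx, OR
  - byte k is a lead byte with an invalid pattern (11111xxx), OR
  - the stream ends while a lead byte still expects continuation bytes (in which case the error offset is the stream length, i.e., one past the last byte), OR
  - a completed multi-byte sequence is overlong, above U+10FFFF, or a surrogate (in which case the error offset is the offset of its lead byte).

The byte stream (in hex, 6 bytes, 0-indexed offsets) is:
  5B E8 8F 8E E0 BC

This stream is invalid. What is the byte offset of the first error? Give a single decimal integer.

Byte[0]=5B: 1-byte ASCII. cp=U+005B
Byte[1]=E8: 3-byte lead, need 2 cont bytes. acc=0x8
Byte[2]=8F: continuation. acc=(acc<<6)|0x0F=0x20F
Byte[3]=8E: continuation. acc=(acc<<6)|0x0E=0x83CE
Completed: cp=U+83CE (starts at byte 1)
Byte[4]=E0: 3-byte lead, need 2 cont bytes. acc=0x0
Byte[5]=BC: continuation. acc=(acc<<6)|0x3C=0x3C
Byte[6]: stream ended, expected continuation. INVALID

Answer: 6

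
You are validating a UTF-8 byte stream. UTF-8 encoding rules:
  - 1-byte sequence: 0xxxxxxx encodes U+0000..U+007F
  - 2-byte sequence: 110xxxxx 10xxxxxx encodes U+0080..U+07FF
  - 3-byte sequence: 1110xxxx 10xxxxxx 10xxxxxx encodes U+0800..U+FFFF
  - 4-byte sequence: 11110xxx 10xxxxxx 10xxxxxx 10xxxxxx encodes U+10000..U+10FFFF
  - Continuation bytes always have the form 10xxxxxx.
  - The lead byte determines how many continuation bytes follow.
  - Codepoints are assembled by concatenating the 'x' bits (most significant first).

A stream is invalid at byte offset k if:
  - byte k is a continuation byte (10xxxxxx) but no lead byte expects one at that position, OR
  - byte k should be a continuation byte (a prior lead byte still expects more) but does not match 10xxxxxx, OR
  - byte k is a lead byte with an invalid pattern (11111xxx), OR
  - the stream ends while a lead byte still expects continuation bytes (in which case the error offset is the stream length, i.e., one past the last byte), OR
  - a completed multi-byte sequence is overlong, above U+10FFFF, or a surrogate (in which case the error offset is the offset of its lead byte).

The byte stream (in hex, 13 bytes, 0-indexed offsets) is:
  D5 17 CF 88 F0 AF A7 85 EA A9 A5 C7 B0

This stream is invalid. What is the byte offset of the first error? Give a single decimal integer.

Answer: 1

Derivation:
Byte[0]=D5: 2-byte lead, need 1 cont bytes. acc=0x15
Byte[1]=17: expected 10xxxxxx continuation. INVALID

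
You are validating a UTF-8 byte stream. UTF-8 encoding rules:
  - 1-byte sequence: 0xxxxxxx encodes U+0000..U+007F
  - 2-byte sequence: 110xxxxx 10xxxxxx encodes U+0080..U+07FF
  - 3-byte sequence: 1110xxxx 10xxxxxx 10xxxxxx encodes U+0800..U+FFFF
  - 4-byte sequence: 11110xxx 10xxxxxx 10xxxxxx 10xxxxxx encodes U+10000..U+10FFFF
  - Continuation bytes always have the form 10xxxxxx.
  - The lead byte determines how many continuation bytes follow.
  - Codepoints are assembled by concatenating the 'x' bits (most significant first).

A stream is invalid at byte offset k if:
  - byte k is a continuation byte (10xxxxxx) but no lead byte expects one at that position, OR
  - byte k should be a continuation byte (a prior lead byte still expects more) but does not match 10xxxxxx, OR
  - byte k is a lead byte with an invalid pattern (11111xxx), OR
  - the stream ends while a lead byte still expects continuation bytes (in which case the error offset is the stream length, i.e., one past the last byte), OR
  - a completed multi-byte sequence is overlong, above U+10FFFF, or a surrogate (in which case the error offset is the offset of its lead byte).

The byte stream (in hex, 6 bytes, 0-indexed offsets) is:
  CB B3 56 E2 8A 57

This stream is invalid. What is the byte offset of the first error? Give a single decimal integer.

Byte[0]=CB: 2-byte lead, need 1 cont bytes. acc=0xB
Byte[1]=B3: continuation. acc=(acc<<6)|0x33=0x2F3
Completed: cp=U+02F3 (starts at byte 0)
Byte[2]=56: 1-byte ASCII. cp=U+0056
Byte[3]=E2: 3-byte lead, need 2 cont bytes. acc=0x2
Byte[4]=8A: continuation. acc=(acc<<6)|0x0A=0x8A
Byte[5]=57: expected 10xxxxxx continuation. INVALID

Answer: 5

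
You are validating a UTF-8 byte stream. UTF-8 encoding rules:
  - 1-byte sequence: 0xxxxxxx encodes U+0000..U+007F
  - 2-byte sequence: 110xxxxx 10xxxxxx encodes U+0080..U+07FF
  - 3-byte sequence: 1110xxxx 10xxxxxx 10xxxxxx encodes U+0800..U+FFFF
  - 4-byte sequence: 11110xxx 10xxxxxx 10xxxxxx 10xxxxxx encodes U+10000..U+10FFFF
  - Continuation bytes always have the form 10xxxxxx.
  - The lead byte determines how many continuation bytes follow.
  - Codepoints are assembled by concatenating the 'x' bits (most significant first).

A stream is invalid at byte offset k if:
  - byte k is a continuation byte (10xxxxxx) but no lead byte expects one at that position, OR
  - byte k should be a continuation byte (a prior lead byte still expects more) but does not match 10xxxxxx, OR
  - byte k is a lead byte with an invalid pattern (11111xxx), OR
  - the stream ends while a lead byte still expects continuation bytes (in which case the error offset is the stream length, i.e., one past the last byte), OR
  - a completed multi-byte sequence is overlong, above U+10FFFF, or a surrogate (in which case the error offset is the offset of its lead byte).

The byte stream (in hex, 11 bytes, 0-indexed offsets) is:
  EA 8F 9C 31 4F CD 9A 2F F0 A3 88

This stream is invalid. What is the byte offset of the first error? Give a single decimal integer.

Byte[0]=EA: 3-byte lead, need 2 cont bytes. acc=0xA
Byte[1]=8F: continuation. acc=(acc<<6)|0x0F=0x28F
Byte[2]=9C: continuation. acc=(acc<<6)|0x1C=0xA3DC
Completed: cp=U+A3DC (starts at byte 0)
Byte[3]=31: 1-byte ASCII. cp=U+0031
Byte[4]=4F: 1-byte ASCII. cp=U+004F
Byte[5]=CD: 2-byte lead, need 1 cont bytes. acc=0xD
Byte[6]=9A: continuation. acc=(acc<<6)|0x1A=0x35A
Completed: cp=U+035A (starts at byte 5)
Byte[7]=2F: 1-byte ASCII. cp=U+002F
Byte[8]=F0: 4-byte lead, need 3 cont bytes. acc=0x0
Byte[9]=A3: continuation. acc=(acc<<6)|0x23=0x23
Byte[10]=88: continuation. acc=(acc<<6)|0x08=0x8C8
Byte[11]: stream ended, expected continuation. INVALID

Answer: 11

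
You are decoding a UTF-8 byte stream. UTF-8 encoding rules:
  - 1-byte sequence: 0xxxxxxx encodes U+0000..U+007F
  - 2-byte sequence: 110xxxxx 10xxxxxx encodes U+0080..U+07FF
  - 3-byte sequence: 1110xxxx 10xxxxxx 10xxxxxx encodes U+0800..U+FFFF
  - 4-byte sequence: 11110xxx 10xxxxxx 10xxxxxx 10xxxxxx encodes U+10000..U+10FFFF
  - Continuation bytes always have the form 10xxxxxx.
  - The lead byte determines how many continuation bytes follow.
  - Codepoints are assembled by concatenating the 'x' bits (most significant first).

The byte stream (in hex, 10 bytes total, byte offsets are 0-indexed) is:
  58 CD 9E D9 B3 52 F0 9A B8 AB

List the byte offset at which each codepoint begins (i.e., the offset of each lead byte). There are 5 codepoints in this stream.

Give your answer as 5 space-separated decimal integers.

Byte[0]=58: 1-byte ASCII. cp=U+0058
Byte[1]=CD: 2-byte lead, need 1 cont bytes. acc=0xD
Byte[2]=9E: continuation. acc=(acc<<6)|0x1E=0x35E
Completed: cp=U+035E (starts at byte 1)
Byte[3]=D9: 2-byte lead, need 1 cont bytes. acc=0x19
Byte[4]=B3: continuation. acc=(acc<<6)|0x33=0x673
Completed: cp=U+0673 (starts at byte 3)
Byte[5]=52: 1-byte ASCII. cp=U+0052
Byte[6]=F0: 4-byte lead, need 3 cont bytes. acc=0x0
Byte[7]=9A: continuation. acc=(acc<<6)|0x1A=0x1A
Byte[8]=B8: continuation. acc=(acc<<6)|0x38=0x6B8
Byte[9]=AB: continuation. acc=(acc<<6)|0x2B=0x1AE2B
Completed: cp=U+1AE2B (starts at byte 6)

Answer: 0 1 3 5 6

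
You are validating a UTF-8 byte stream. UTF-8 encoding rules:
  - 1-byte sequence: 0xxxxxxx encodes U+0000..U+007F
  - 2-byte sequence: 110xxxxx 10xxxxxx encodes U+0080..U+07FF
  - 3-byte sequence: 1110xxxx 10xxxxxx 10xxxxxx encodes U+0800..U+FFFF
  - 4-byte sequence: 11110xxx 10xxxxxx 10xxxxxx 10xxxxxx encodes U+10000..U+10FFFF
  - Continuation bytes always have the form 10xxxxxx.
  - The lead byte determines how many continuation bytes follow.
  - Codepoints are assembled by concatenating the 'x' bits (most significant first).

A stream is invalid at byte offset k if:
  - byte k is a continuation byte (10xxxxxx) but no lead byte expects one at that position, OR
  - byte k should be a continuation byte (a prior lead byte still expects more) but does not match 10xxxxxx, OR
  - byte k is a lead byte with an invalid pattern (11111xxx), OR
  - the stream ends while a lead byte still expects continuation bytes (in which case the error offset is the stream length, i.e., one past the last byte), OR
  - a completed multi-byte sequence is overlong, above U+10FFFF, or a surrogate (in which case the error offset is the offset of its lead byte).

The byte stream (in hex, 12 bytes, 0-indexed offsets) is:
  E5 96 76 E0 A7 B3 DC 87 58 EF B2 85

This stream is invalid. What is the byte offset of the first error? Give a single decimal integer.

Answer: 2

Derivation:
Byte[0]=E5: 3-byte lead, need 2 cont bytes. acc=0x5
Byte[1]=96: continuation. acc=(acc<<6)|0x16=0x156
Byte[2]=76: expected 10xxxxxx continuation. INVALID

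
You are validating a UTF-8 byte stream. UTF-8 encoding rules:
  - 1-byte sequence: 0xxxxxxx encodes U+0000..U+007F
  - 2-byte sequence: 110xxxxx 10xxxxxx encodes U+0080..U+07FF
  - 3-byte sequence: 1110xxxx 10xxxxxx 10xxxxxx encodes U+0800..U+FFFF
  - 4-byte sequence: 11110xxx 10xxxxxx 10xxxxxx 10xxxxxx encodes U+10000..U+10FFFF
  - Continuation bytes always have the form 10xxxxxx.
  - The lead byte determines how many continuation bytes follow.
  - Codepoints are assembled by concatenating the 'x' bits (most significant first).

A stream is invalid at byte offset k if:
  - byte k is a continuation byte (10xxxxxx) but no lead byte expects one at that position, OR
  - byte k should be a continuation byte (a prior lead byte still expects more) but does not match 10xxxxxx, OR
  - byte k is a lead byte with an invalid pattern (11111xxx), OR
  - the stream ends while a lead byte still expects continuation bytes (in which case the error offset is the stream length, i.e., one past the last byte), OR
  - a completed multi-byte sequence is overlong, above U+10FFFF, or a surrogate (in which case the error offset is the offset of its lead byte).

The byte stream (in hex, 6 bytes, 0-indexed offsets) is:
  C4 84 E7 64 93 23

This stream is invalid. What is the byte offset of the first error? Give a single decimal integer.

Byte[0]=C4: 2-byte lead, need 1 cont bytes. acc=0x4
Byte[1]=84: continuation. acc=(acc<<6)|0x04=0x104
Completed: cp=U+0104 (starts at byte 0)
Byte[2]=E7: 3-byte lead, need 2 cont bytes. acc=0x7
Byte[3]=64: expected 10xxxxxx continuation. INVALID

Answer: 3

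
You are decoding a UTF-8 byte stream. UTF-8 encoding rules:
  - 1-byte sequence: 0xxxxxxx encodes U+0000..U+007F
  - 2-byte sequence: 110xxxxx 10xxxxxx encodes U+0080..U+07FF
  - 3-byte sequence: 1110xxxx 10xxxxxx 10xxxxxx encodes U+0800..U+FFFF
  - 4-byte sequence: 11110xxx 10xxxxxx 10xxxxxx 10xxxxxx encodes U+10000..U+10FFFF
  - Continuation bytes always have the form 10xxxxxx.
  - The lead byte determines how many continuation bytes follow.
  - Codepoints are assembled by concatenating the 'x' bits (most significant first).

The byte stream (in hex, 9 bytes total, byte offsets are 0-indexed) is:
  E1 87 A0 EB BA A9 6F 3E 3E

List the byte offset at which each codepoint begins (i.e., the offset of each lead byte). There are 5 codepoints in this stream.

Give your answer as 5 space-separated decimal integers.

Answer: 0 3 6 7 8

Derivation:
Byte[0]=E1: 3-byte lead, need 2 cont bytes. acc=0x1
Byte[1]=87: continuation. acc=(acc<<6)|0x07=0x47
Byte[2]=A0: continuation. acc=(acc<<6)|0x20=0x11E0
Completed: cp=U+11E0 (starts at byte 0)
Byte[3]=EB: 3-byte lead, need 2 cont bytes. acc=0xB
Byte[4]=BA: continuation. acc=(acc<<6)|0x3A=0x2FA
Byte[5]=A9: continuation. acc=(acc<<6)|0x29=0xBEA9
Completed: cp=U+BEA9 (starts at byte 3)
Byte[6]=6F: 1-byte ASCII. cp=U+006F
Byte[7]=3E: 1-byte ASCII. cp=U+003E
Byte[8]=3E: 1-byte ASCII. cp=U+003E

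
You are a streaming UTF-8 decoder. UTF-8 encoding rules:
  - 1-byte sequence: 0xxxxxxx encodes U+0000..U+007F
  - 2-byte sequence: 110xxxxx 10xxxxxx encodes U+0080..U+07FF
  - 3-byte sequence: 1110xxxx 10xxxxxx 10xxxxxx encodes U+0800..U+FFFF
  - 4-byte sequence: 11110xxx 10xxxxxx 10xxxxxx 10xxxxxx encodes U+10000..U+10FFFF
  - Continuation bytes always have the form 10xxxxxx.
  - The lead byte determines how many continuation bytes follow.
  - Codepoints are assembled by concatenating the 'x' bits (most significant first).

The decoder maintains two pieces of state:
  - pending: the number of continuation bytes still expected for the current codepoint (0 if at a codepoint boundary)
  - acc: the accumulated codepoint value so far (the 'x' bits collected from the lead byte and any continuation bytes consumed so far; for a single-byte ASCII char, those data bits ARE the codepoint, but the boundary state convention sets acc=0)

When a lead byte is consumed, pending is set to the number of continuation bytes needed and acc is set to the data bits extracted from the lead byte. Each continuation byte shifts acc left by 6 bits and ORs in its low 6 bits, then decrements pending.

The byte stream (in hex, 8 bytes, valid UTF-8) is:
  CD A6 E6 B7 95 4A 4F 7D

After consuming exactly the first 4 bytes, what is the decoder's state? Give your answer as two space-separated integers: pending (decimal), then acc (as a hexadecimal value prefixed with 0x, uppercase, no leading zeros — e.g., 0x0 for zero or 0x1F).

Byte[0]=CD: 2-byte lead. pending=1, acc=0xD
Byte[1]=A6: continuation. acc=(acc<<6)|0x26=0x366, pending=0
Byte[2]=E6: 3-byte lead. pending=2, acc=0x6
Byte[3]=B7: continuation. acc=(acc<<6)|0x37=0x1B7, pending=1

Answer: 1 0x1B7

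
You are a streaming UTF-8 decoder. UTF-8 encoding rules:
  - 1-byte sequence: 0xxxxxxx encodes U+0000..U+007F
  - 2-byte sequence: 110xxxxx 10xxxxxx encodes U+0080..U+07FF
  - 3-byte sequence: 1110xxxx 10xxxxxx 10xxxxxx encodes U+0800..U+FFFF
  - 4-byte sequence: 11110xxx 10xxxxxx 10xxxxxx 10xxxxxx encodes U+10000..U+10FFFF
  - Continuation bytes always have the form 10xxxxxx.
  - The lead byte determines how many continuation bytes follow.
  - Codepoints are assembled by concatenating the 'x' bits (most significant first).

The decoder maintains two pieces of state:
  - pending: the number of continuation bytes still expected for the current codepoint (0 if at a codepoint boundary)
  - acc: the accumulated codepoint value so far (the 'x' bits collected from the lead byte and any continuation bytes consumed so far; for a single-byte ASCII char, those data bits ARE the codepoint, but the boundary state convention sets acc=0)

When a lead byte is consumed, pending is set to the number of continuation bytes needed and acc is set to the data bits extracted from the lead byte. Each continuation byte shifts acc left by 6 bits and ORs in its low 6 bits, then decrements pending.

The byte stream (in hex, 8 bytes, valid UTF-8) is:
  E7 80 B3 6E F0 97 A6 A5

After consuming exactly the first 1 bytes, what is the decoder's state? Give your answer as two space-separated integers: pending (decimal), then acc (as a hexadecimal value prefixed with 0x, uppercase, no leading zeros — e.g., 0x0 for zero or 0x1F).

Answer: 2 0x7

Derivation:
Byte[0]=E7: 3-byte lead. pending=2, acc=0x7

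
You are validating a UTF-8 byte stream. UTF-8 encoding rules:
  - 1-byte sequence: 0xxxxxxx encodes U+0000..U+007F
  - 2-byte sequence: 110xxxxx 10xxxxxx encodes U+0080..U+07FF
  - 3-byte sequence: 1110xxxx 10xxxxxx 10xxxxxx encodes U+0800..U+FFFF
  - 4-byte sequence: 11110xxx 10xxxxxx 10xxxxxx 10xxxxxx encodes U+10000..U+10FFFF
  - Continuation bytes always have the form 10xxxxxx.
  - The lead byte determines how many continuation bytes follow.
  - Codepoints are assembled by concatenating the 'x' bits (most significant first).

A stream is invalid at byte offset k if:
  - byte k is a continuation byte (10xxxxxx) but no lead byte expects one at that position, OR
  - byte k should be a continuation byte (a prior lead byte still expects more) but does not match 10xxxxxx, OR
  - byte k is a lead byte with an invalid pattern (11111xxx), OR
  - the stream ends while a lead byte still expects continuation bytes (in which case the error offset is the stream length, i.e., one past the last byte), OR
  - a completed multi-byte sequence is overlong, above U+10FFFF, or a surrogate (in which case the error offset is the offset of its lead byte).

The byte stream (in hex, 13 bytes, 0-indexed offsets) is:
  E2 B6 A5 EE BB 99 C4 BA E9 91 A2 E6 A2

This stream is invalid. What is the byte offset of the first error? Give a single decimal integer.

Byte[0]=E2: 3-byte lead, need 2 cont bytes. acc=0x2
Byte[1]=B6: continuation. acc=(acc<<6)|0x36=0xB6
Byte[2]=A5: continuation. acc=(acc<<6)|0x25=0x2DA5
Completed: cp=U+2DA5 (starts at byte 0)
Byte[3]=EE: 3-byte lead, need 2 cont bytes. acc=0xE
Byte[4]=BB: continuation. acc=(acc<<6)|0x3B=0x3BB
Byte[5]=99: continuation. acc=(acc<<6)|0x19=0xEED9
Completed: cp=U+EED9 (starts at byte 3)
Byte[6]=C4: 2-byte lead, need 1 cont bytes. acc=0x4
Byte[7]=BA: continuation. acc=(acc<<6)|0x3A=0x13A
Completed: cp=U+013A (starts at byte 6)
Byte[8]=E9: 3-byte lead, need 2 cont bytes. acc=0x9
Byte[9]=91: continuation. acc=(acc<<6)|0x11=0x251
Byte[10]=A2: continuation. acc=(acc<<6)|0x22=0x9462
Completed: cp=U+9462 (starts at byte 8)
Byte[11]=E6: 3-byte lead, need 2 cont bytes. acc=0x6
Byte[12]=A2: continuation. acc=(acc<<6)|0x22=0x1A2
Byte[13]: stream ended, expected continuation. INVALID

Answer: 13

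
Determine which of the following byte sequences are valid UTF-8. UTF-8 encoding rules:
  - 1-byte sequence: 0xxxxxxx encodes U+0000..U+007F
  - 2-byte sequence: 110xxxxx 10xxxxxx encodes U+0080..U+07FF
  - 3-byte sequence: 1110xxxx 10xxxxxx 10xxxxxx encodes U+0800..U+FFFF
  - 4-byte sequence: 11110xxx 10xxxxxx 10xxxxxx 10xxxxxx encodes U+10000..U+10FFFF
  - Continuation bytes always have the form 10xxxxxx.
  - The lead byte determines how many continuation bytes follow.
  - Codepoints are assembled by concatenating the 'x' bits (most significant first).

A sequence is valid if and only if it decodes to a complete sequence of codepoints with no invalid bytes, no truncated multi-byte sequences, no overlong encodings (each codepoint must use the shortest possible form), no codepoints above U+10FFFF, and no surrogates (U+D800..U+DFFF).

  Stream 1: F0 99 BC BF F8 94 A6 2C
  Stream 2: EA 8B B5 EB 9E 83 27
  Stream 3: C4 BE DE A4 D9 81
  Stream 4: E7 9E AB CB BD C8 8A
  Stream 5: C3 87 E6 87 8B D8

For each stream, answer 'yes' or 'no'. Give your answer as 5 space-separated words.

Answer: no yes yes yes no

Derivation:
Stream 1: error at byte offset 4. INVALID
Stream 2: decodes cleanly. VALID
Stream 3: decodes cleanly. VALID
Stream 4: decodes cleanly. VALID
Stream 5: error at byte offset 6. INVALID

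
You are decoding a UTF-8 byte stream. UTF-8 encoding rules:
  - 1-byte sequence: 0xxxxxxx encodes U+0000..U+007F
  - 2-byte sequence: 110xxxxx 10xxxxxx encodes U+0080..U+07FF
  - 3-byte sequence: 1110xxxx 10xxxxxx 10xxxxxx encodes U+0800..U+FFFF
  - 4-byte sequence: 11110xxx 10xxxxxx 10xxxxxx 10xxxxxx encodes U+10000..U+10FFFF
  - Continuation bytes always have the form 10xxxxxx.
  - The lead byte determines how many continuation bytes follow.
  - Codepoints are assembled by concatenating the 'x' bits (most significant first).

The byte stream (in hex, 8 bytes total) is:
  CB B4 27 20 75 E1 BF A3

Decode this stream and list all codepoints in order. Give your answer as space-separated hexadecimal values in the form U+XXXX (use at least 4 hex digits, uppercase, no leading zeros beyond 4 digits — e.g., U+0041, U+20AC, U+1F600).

Answer: U+02F4 U+0027 U+0020 U+0075 U+1FE3

Derivation:
Byte[0]=CB: 2-byte lead, need 1 cont bytes. acc=0xB
Byte[1]=B4: continuation. acc=(acc<<6)|0x34=0x2F4
Completed: cp=U+02F4 (starts at byte 0)
Byte[2]=27: 1-byte ASCII. cp=U+0027
Byte[3]=20: 1-byte ASCII. cp=U+0020
Byte[4]=75: 1-byte ASCII. cp=U+0075
Byte[5]=E1: 3-byte lead, need 2 cont bytes. acc=0x1
Byte[6]=BF: continuation. acc=(acc<<6)|0x3F=0x7F
Byte[7]=A3: continuation. acc=(acc<<6)|0x23=0x1FE3
Completed: cp=U+1FE3 (starts at byte 5)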